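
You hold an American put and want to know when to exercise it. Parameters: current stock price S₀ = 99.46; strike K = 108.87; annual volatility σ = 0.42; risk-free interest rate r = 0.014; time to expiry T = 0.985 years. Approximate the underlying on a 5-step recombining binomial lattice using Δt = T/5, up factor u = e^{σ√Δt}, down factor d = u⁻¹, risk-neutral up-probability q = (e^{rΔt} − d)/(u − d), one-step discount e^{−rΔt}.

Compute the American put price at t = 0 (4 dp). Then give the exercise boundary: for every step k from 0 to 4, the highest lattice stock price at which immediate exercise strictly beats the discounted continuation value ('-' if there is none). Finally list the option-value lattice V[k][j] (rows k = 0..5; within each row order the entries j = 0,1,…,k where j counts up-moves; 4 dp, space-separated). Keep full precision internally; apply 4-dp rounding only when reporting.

price = 21.9163
boundary = - - - 56.8552 68.5062
tree:
21.9163
30.5809 11.9128
40.9281 18.6611 4.0907
52.0148 28.2055 7.6089 0.0000
61.6842 40.3638 14.1530 0.0000 0.0000
69.7092 52.0148 26.3253 0.0000 0.0000 0.0000

Δt=0.19700, u=1.20492, d=0.82993, q=0.46090, disc=e^(-rΔt)=0.99725
k=5 terminal: V=max(K-S,0) → 69.7092 52.0148 26.3253 0.0000 0.0000 0.0000
k=4: j=0 S=47.1858 intr=61.6842 cont=61.3844 V=61.6842[EX]; j=1 S=68.5062 intr=40.3638 cont=40.0640 V=40.3638[EX]; j=2 S=99.4600 intr=9.4100 cont=14.1530 V=14.1530[hold]; j=3 S=144.4000 intr=0.0000 cont=0.0000 V=0.0000[hold]; j=4 S=209.6455 intr=0.0000 cont=0.0000 V=0.0000[hold]  S*(4)=68.5062
k=3: j=0 S=56.8552 intr=52.0148 cont=51.7149 V=52.0148[EX]; j=1 S=82.5447 intr=26.3253 cont=28.2055 V=28.2055[hold]; j=2 S=119.8416 intr=0.0000 cont=7.6089 V=7.6089[hold]; j=3 S=173.9908 intr=0.0000 cont=0.0000 V=0.0000[hold]  S*(3)=56.8552
k=2: j=0 S=68.5062 intr=40.3638 cont=40.9281 V=40.9281[hold]; j=1 S=99.4600 intr=9.4100 cont=18.6611 V=18.6611[hold]; j=2 S=144.4000 intr=0.0000 cont=4.0907 V=4.0907[hold]  S*(2)=-
k=1: j=0 S=82.5447 intr=26.3253 cont=30.5809 V=30.5809[hold]; j=1 S=119.8416 intr=0.0000 cont=11.9128 V=11.9128[hold]  S*(1)=-
k=0: j=0 S=99.4600 intr=9.4100 cont=21.9163 V=21.9163[hold]  S*(0)=-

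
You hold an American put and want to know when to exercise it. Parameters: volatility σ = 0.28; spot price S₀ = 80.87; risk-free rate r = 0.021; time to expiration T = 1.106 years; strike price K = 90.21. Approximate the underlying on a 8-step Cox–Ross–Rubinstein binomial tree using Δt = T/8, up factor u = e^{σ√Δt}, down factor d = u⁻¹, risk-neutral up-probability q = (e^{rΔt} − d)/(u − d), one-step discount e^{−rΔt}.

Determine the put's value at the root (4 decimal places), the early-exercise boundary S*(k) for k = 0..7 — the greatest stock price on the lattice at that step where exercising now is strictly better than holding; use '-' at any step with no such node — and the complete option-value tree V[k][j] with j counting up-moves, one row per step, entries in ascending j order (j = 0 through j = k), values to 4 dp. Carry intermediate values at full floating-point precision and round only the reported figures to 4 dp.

params: Δt=0.13825 u=1.10972 d=0.90113 q=0.48793 e^(-rΔt)=0.99710
t_8 payoffs: 55.0480 46.9086 36.8850 24.5412 9.3400 0.0000 0.0000 0.0000 0.0000
t_7: node(7,0) S=39.0201 payoff=51.1899 vs cont=50.9284 → 51.1899 [stop]  node(7,1) S=48.0525 payoff=42.1575 vs cont=41.8959 → 42.1575 [stop]  node(7,2) S=59.1759 payoff=31.0341 vs cont=30.7726 → 31.0341 [stop]  node(7,3) S=72.8741 payoff=17.3359 vs cont=17.0744 → 17.3359 [stop]  node(7,4) S=89.7432 payoff=0.4668 vs cont=4.7688 → 4.7688 [wait]  node(7,5) S=110.5172 payoff=0.0000 vs cont=0.0000 → 0.0000 [wait]  node(7,6) S=136.1001 payoff=0.0000 vs cont=0.0000 → 0.0000 [wait]  node(7,7) S=167.6050 payoff=0.0000 vs cont=0.0000 → 0.0000 [wait]  ⇒ S*(7)=72.8741
t_6: node(6,0) S=43.3014 payoff=46.9086 vs cont=46.6471 → 46.9086 [stop]  node(6,1) S=53.3250 payoff=36.8850 vs cont=36.6235 → 36.8850 [stop]  node(6,2) S=65.6688 payoff=24.5412 vs cont=24.2797 → 24.5412 [stop]  node(6,3) S=80.8700 payoff=9.3400 vs cont=11.1715 → 11.1715 [wait]  node(6,4) S=99.5900 payoff=0.0000 vs cont=2.4349 → 2.4349 [wait]  node(6,5) S=122.6434 payoff=0.0000 vs cont=0.0000 → 0.0000 [wait]  node(6,6) S=151.0333 payoff=0.0000 vs cont=0.0000 → 0.0000 [wait]  ⇒ S*(6)=65.6688
t_5: node(5,0) S=48.0525 payoff=42.1575 vs cont=41.8959 → 42.1575 [stop]  node(5,1) S=59.1759 payoff=31.0341 vs cont=30.7726 → 31.0341 [stop]  node(5,2) S=72.8741 payoff=17.3359 vs cont=17.9654 → 17.9654 [wait]  node(5,3) S=89.7432 payoff=0.4668 vs cont=6.8886 → 6.8886 [wait]  node(5,4) S=110.5172 payoff=0.0000 vs cont=1.2432 → 1.2432 [wait]  node(5,5) S=136.1001 payoff=0.0000 vs cont=0.0000 → 0.0000 [wait]  ⇒ S*(5)=59.1759
t_4: node(4,0) S=53.3250 payoff=36.8850 vs cont=36.6235 → 36.8850 [stop]  node(4,1) S=65.6688 payoff=24.5412 vs cont=24.5860 → 24.5860 [wait]  node(4,2) S=80.8700 payoff=9.3400 vs cont=12.5242 → 12.5242 [wait]  node(4,3) S=99.5900 payoff=0.0000 vs cont=4.1220 → 4.1220 [wait]  node(4,4) S=122.6434 payoff=0.0000 vs cont=0.6348 → 0.6348 [wait]  ⇒ S*(4)=53.3250
t_3: node(3,0) S=59.1759 payoff=31.0341 vs cont=30.7944 → 31.0341 [stop]  node(3,1) S=72.8741 payoff=17.3359 vs cont=18.6464 → 18.6464 [wait]  node(3,2) S=89.7432 payoff=0.4668 vs cont=8.4001 → 8.4001 [wait]  node(3,3) S=110.5172 payoff=0.0000 vs cont=2.4134 → 2.4134 [wait]  ⇒ S*(3)=59.1759
t_2: node(2,0) S=65.6688 payoff=24.5412 vs cont=24.9173 → 24.9173 [wait]  node(2,1) S=80.8700 payoff=9.3400 vs cont=13.6073 → 13.6073 [wait]  node(2,2) S=99.5900 payoff=0.0000 vs cont=5.4631 → 5.4631 [wait]  ⇒ S*(2)=-
t_1: node(1,0) S=72.8741 payoff=17.3359 vs cont=19.3425 → 19.3425 [wait]  node(1,1) S=89.7432 payoff=0.4668 vs cont=9.6056 → 9.6056 [wait]  ⇒ S*(1)=-
t_0: node(0,0) S=80.8700 payoff=9.3400 vs cont=14.5492 → 14.5492 [wait]  ⇒ S*(0)=-

price = 14.5492
boundary = - - - 59.1759 53.3250 59.1759 65.6688 72.8741
tree:
14.5492
19.3425 9.6056
24.9173 13.6073 5.4631
31.0341 18.6464 8.4001 2.4134
36.8850 24.5860 12.5242 4.1220 0.6348
42.1575 31.0341 17.9654 6.8886 1.2432 0.0000
46.9086 36.8850 24.5412 11.1715 2.4349 0.0000 0.0000
51.1899 42.1575 31.0341 17.3359 4.7688 0.0000 0.0000 0.0000
55.0480 46.9086 36.8850 24.5412 9.3400 0.0000 0.0000 0.0000 0.0000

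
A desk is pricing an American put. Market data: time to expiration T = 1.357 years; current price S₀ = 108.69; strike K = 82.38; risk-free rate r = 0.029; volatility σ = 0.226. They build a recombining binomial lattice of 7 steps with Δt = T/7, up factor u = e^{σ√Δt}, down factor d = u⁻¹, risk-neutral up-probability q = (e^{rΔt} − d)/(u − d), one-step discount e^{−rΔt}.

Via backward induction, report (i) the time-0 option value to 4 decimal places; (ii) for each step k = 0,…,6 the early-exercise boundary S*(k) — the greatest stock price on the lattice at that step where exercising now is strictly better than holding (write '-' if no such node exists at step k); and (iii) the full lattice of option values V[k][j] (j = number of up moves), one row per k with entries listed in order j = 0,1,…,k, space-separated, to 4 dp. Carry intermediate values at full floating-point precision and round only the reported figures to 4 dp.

Δt=0.19386, u=1.10463, d=0.90528, q=0.50343, disc=e^(-rΔt)=0.99439
k=7 terminal: V=max(K-S,0) → 28.2192 16.2932 1.7411 0.0000 0.0000 0.0000 0.0000 0.0000
k=6: j=0 S=59.8274 intr=22.5526 cont=22.0908 V=22.5526[EX]; j=1 S=73.0012 intr=9.3788 cont=8.9170 V=9.3788[EX]; j=2 S=89.0758 intr=0.0000 cont=0.8597 V=0.8597[hold]; j=3 S=108.6900 intr=0.0000 cont=0.0000 V=0.0000[hold]; j=4 S=132.6232 intr=0.0000 cont=0.0000 V=0.0000[hold]; j=5 S=161.8264 intr=0.0000 cont=0.0000 V=0.0000[hold]; j=6 S=197.4600 intr=0.0000 cont=0.0000 V=0.0000[hold]  S*(6)=73.0012
k=5: j=0 S=66.0868 intr=16.2932 cont=15.8313 V=16.2932[EX]; j=1 S=80.6389 intr=1.7411 cont=5.0615 V=5.0615[hold]; j=2 S=98.3954 intr=0.0000 cont=0.4245 V=0.4245[hold]; j=3 S=120.0617 intr=0.0000 cont=0.0000 V=0.0000[hold]; j=4 S=146.4989 intr=0.0000 cont=0.0000 V=0.0000[hold]; j=5 S=178.7575 intr=0.0000 cont=0.0000 V=0.0000[hold]  S*(5)=66.0868
k=4: j=0 S=73.0012 intr=9.3788 cont=10.5792 V=10.5792[hold]; j=1 S=89.0758 intr=0.0000 cont=2.7119 V=2.7119[hold]; j=2 S=108.6900 intr=0.0000 cont=0.2096 V=0.2096[hold]; j=3 S=132.6232 intr=0.0000 cont=0.0000 V=0.0000[hold]; j=4 S=161.8264 intr=0.0000 cont=0.0000 V=0.0000[hold]  S*(4)=-
k=3: j=0 S=80.6389 intr=1.7411 cont=6.5815 V=6.5815[hold]; j=1 S=98.3954 intr=0.0000 cont=1.4440 V=1.4440[hold]; j=2 S=120.0617 intr=0.0000 cont=0.1035 V=0.1035[hold]; j=3 S=146.4989 intr=0.0000 cont=0.0000 V=0.0000[hold]  S*(3)=-
k=2: j=0 S=89.0758 intr=0.0000 cont=3.9728 V=3.9728[hold]; j=1 S=108.6900 intr=0.0000 cont=0.7649 V=0.7649[hold]; j=2 S=132.6232 intr=0.0000 cont=0.0511 V=0.0511[hold]  S*(2)=-
k=1: j=0 S=98.3954 intr=0.0000 cont=2.3446 V=2.3446[hold]; j=1 S=120.0617 intr=0.0000 cont=0.4033 V=0.4033[hold]  S*(1)=-
k=0: j=0 S=108.6900 intr=0.0000 cont=1.3596 V=1.3596[hold]  S*(0)=-

price = 1.3596
boundary = - - - - - 66.0868 73.0012
tree:
1.3596
2.3446 0.4033
3.9728 0.7649 0.0511
6.5815 1.4440 0.1035 0.0000
10.5792 2.7119 0.2096 0.0000 0.0000
16.2932 5.0615 0.4245 0.0000 0.0000 0.0000
22.5526 9.3788 0.8597 0.0000 0.0000 0.0000 0.0000
28.2192 16.2932 1.7411 0.0000 0.0000 0.0000 0.0000 0.0000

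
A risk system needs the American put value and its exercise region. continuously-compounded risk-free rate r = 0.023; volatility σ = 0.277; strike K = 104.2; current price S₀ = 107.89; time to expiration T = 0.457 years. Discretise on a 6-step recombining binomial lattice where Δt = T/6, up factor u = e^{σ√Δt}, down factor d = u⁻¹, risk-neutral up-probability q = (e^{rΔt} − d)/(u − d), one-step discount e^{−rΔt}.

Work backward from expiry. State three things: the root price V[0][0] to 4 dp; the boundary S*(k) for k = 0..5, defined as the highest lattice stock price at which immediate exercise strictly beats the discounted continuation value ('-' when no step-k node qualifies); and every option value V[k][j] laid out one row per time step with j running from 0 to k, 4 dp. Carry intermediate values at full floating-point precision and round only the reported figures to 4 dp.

Δt=0.07617, u=1.07945, d=0.92640, q=0.49235, disc=e^(-rΔt)=0.99825
k=6 terminal: V=max(K-S,0) → 36.0011 24.7345 11.6066 0.0000 0.0000 0.0000 0.0000
k=5: j=0 S=73.6170 intr=30.5830 cont=30.4006 V=30.5830[EX]; j=1 S=85.7787 intr=18.4213 cont=18.2390 V=18.4213[EX]; j=2 S=99.9495 intr=4.2505 cont=5.8817 V=5.8817[hold]; j=3 S=116.4614 intr=0.0000 cont=0.0000 V=0.0000[hold]; j=4 S=135.7010 intr=0.0000 cont=0.0000 V=0.0000[hold]; j=5 S=158.1191 intr=0.0000 cont=0.0000 V=0.0000[hold]  S*(5)=85.7787
k=4: j=0 S=79.4655 intr=24.7345 cont=24.5521 V=24.7345[EX]; j=1 S=92.5934 intr=11.6066 cont=12.2260 V=12.2260[hold]; j=2 S=107.8900 intr=0.0000 cont=2.9806 V=2.9806[hold]; j=3 S=125.7137 intr=0.0000 cont=0.0000 V=0.0000[hold]; j=4 S=146.4818 intr=0.0000 cont=0.0000 V=0.0000[hold]  S*(4)=79.4655
k=3: j=0 S=85.7787 intr=18.4213 cont=18.5434 V=18.5434[hold]; j=1 S=99.9495 intr=4.2505 cont=7.6606 V=7.6606[hold]; j=2 S=116.4614 intr=0.0000 cont=1.5104 V=1.5104[hold]; j=3 S=135.7010 intr=0.0000 cont=0.0000 V=0.0000[hold]  S*(3)=-
k=2: j=0 S=92.5934 intr=11.6066 cont=13.1621 V=13.1621[hold]; j=1 S=107.8900 intr=0.0000 cont=4.6244 V=4.6244[hold]; j=2 S=125.7137 intr=0.0000 cont=0.7654 V=0.7654[hold]  S*(2)=-
k=1: j=0 S=99.9495 intr=4.2505 cont=8.9429 V=8.9429[hold]; j=1 S=116.4614 intr=0.0000 cont=2.7197 V=2.7197[hold]  S*(1)=-
k=0: j=0 S=107.8900 intr=0.0000 cont=5.8685 V=5.8685[hold]  S*(0)=-

price = 5.8685
boundary = - - - - 79.4655 85.7787
tree:
5.8685
8.9429 2.7197
13.1621 4.6244 0.7654
18.5434 7.6606 1.5104 0.0000
24.7345 12.2260 2.9806 0.0000 0.0000
30.5830 18.4213 5.8817 0.0000 0.0000 0.0000
36.0011 24.7345 11.6066 0.0000 0.0000 0.0000 0.0000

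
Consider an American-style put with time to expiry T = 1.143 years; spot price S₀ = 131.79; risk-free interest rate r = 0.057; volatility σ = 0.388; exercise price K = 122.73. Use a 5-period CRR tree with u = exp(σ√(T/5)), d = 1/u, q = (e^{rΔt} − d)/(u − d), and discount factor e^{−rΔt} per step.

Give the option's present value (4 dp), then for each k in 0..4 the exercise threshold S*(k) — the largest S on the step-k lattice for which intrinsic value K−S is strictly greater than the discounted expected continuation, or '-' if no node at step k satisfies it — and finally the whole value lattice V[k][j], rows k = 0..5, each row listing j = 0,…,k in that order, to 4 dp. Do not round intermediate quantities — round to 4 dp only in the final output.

price = 14.3456
boundary = - - - 75.5411 90.9389
tree:
14.3456
22.1752 6.5454
33.1026 11.3467 1.7018
47.1889 19.2649 3.3733 0.0000
59.9796 31.7911 6.6868 0.0000 0.0000
70.6045 47.1889 13.2547 0.0000 0.0000 0.0000

Δt=0.22860, u=1.20383, d=0.83068, q=0.48890, disc=e^(-rΔt)=0.98705
k=5 terminal: V=max(K-S,0) → 70.6045 47.1889 13.2547 0.0000 0.0000 0.0000
k=4: j=0 S=62.7504 intr=59.9796 cont=58.3907 V=59.9796[EX]; j=1 S=90.9389 intr=31.7911 cont=30.2023 V=31.7911[EX]; j=2 S=131.7900 intr=0.0000 cont=6.6868 V=6.6868[hold]; j=3 S=190.9921 intr=0.0000 cont=0.0000 V=0.0000[hold]; j=4 S=276.7886 intr=0.0000 cont=0.0000 V=0.0000[hold]  S*(4)=90.9389
k=3: j=0 S=75.5411 intr=47.1889 cont=45.6001 V=47.1889[EX]; j=1 S=109.4753 intr=13.2547 cont=19.2649 V=19.2649[hold]; j=2 S=158.6532 intr=0.0000 cont=3.3733 V=3.3733[hold]; j=3 S=229.9227 intr=0.0000 cont=0.0000 V=0.0000[hold]  S*(3)=75.5411
k=2: j=0 S=90.9389 intr=31.7911 cont=33.1026 V=33.1026[hold]; j=1 S=131.7900 intr=0.0000 cont=11.3467 V=11.3467[hold]; j=2 S=190.9921 intr=0.0000 cont=1.7018 V=1.7018[hold]  S*(2)=-
k=1: j=0 S=109.4753 intr=13.2547 cont=22.1752 V=22.1752[hold]; j=1 S=158.6532 intr=0.0000 cont=6.5454 V=6.5454[hold]  S*(1)=-
k=0: j=0 S=131.7900 intr=0.0000 cont=14.3456 V=14.3456[hold]  S*(0)=-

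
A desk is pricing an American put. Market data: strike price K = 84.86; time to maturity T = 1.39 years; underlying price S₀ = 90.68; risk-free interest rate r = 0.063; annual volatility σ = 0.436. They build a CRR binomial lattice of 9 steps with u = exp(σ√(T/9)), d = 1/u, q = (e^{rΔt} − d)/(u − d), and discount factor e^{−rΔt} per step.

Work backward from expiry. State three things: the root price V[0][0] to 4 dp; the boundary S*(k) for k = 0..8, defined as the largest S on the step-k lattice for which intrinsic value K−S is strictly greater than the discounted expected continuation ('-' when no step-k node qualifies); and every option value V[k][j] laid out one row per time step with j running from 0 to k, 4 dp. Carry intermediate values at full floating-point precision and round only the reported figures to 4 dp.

params: Δt=0.15444 u=1.18690 d=0.84253 q=0.48566 e^(-rΔt)=0.99032
t_9 payoffs: 65.4609 57.5318 46.3619 30.6264 8.4593 0.0000 0.0000 0.0000 0.0000 0.0000
t_8: node(8,0) S=23.0248 payoff=61.8352 vs cont=61.0135 → 61.8352 [stop]  node(8,1) S=32.4358 payoff=52.4242 vs cont=51.6025 → 52.4242 [stop]  node(8,2) S=45.6934 payoff=39.1666 vs cont=38.3449 → 39.1666 [stop]  node(8,3) S=64.3699 payoff=20.4901 vs cont=19.6684 → 20.4901 [stop]  node(8,4) S=90.6800 payoff=0.0000 vs cont=4.3088 → 4.3088 [wait]  node(8,5) S=127.7439 payoff=0.0000 vs cont=0.0000 → 0.0000 [wait]  node(8,6) S=179.9571 payoff=0.0000 vs cont=0.0000 → 0.0000 [wait]  node(8,7) S=253.5116 payoff=0.0000 vs cont=0.0000 → 0.0000 [wait]  node(8,8) S=357.1303 payoff=0.0000 vs cont=0.0000 → 0.0000 [wait]  ⇒ S*(8)=64.3699
t_7: node(7,0) S=27.3282 payoff=57.5318 vs cont=56.7101 → 57.5318 [stop]  node(7,1) S=38.4981 payoff=46.3619 vs cont=45.5402 → 46.3619 [stop]  node(7,2) S=54.2336 payoff=30.6264 vs cont=29.8047 → 30.6264 [stop]  node(7,3) S=76.4007 payoff=8.4593 vs cont=12.5092 → 12.5092 [wait]  node(7,4) S=107.6282 payoff=0.0000 vs cont=2.1947 → 2.1947 [wait]  node(7,5) S=151.6194 payoff=0.0000 vs cont=0.0000 → 0.0000 [wait]  node(7,6) S=213.5913 payoff=0.0000 vs cont=0.0000 → 0.0000 [wait]  node(7,7) S=300.8931 payoff=0.0000 vs cont=0.0000 → 0.0000 [wait]  ⇒ S*(7)=54.2336
t_6: node(6,0) S=32.4358 payoff=52.4242 vs cont=51.6025 → 52.4242 [stop]  node(6,1) S=45.6934 payoff=39.1666 vs cont=38.3449 → 39.1666 [stop]  node(6,2) S=64.3699 payoff=20.4901 vs cont=21.6162 → 21.6162 [wait]  node(6,3) S=90.6800 payoff=0.0000 vs cont=7.4273 → 7.4273 [wait]  node(6,4) S=127.7439 payoff=0.0000 vs cont=1.1179 → 1.1179 [wait]  node(6,5) S=179.9571 payoff=0.0000 vs cont=0.0000 → 0.0000 [wait]  node(6,6) S=253.5116 payoff=0.0000 vs cont=0.0000 → 0.0000 [wait]  ⇒ S*(6)=45.6934
t_5: node(5,0) S=38.4981 payoff=46.3619 vs cont=45.5402 → 46.3619 [stop]  node(5,1) S=54.2336 payoff=30.6264 vs cont=30.3464 → 30.6264 [stop]  node(5,2) S=76.4007 payoff=8.4593 vs cont=14.5826 → 14.5826 [wait]  node(5,3) S=107.6282 payoff=0.0000 vs cont=4.3208 → 4.3208 [wait]  node(5,4) S=151.6194 payoff=0.0000 vs cont=0.5694 → 0.5694 [wait]  node(5,5) S=213.5913 payoff=0.0000 vs cont=0.0000 → 0.0000 [wait]  ⇒ S*(5)=54.2336
t_4: node(4,0) S=45.6934 payoff=39.1666 vs cont=38.3449 → 39.1666 [stop]  node(4,1) S=64.3699 payoff=20.4901 vs cont=22.6135 → 22.6135 [wait]  node(4,2) S=90.6800 payoff=0.0000 vs cont=9.5059 → 9.5059 [wait]  node(4,3) S=127.7439 payoff=0.0000 vs cont=2.4747 → 2.4747 [wait]  node(4,4) S=179.9571 payoff=0.0000 vs cont=0.2900 → 0.2900 [wait]  ⇒ S*(4)=45.6934
t_3: node(3,0) S=54.2336 payoff=30.6264 vs cont=30.8260 → 30.8260 [wait]  node(3,1) S=76.4007 payoff=8.4593 vs cont=16.0903 → 16.0903 [wait]  node(3,2) S=107.6282 payoff=0.0000 vs cont=6.0322 → 6.0322 [wait]  node(3,3) S=151.6194 payoff=0.0000 vs cont=1.4000 → 1.4000 [wait]  ⇒ S*(3)=-
t_2: node(2,0) S=64.3699 payoff=20.4901 vs cont=23.4403 → 23.4403 [wait]  node(2,1) S=90.6800 payoff=0.0000 vs cont=11.0970 → 11.0970 [wait]  node(2,2) S=127.7439 payoff=0.0000 vs cont=3.7459 → 3.7459 [wait]  ⇒ S*(2)=-
t_1: node(1,0) S=76.4007 payoff=8.4593 vs cont=17.2767 → 17.2767 [wait]  node(1,1) S=107.6282 payoff=0.0000 vs cont=7.4540 → 7.4540 [wait]  ⇒ S*(1)=-
t_0: node(0,0) S=90.6800 payoff=0.0000 vs cont=12.3851 → 12.3851 [wait]  ⇒ S*(0)=-

price = 12.3851
boundary = - - - - 45.6934 54.2336 45.6934 54.2336 64.3699
tree:
12.3851
17.2767 7.4540
23.4403 11.0970 3.7459
30.8260 16.0903 6.0322 1.4000
39.1666 22.6135 9.5059 2.4747 0.2900
46.3619 30.6264 14.5826 4.3208 0.5694 0.0000
52.4242 39.1666 21.6162 7.4273 1.1179 0.0000 0.0000
57.5318 46.3619 30.6264 12.5092 2.1947 0.0000 0.0000 0.0000
61.8352 52.4242 39.1666 20.4901 4.3088 0.0000 0.0000 0.0000 0.0000
65.4609 57.5318 46.3619 30.6264 8.4593 0.0000 0.0000 0.0000 0.0000 0.0000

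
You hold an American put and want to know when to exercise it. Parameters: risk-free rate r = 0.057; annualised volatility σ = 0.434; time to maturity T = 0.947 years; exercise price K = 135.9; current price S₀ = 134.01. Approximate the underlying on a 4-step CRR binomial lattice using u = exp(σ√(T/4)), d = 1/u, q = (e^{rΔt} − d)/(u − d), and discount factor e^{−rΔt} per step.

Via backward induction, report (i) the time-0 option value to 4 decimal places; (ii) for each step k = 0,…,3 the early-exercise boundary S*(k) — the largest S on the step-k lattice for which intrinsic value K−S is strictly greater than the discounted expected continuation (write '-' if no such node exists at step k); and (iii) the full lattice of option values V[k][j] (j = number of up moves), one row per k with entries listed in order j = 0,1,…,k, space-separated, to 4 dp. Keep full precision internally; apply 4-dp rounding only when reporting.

params: Δt=0.23675 u=1.23512 d=0.80964 q=0.47933 e^(-rΔt)=0.98660
t_4 payoffs: 78.3169 48.0552 1.8900 0.0000 0.0000
t_3: node(3,0) S=71.1223 payoff=64.7777 vs cont=62.9561 → 64.7777 [stop]  node(3,1) S=108.4992 payoff=27.4008 vs cont=25.5791 → 27.4008 [stop]  node(3,2) S=165.5189 payoff=0.0000 vs cont=0.9709 → 0.9709 [wait]  node(3,3) S=252.5042 payoff=0.0000 vs cont=0.0000 → 0.0000 [wait]  ⇒ S*(3)=108.4992
t_2: node(2,0) S=87.8448 payoff=48.0552 vs cont=46.2335 → 48.0552 [stop]  node(2,1) S=134.0100 payoff=1.8900 vs cont=14.5346 → 14.5346 [wait]  node(2,2) S=204.4364 payoff=0.0000 vs cont=0.4987 → 0.4987 [wait]  ⇒ S*(2)=87.8448
t_1: node(1,0) S=108.4992 payoff=27.4008 vs cont=31.5589 → 31.5589 [wait]  node(1,1) S=165.5189 payoff=0.0000 vs cont=7.7021 → 7.7021 [wait]  ⇒ S*(1)=-
t_0: node(0,0) S=134.0100 payoff=1.8900 vs cont=19.8538 → 19.8538 [wait]  ⇒ S*(0)=-

price = 19.8538
boundary = - - 87.8448 108.4992
tree:
19.8538
31.5589 7.7021
48.0552 14.5346 0.4987
64.7777 27.4008 0.9709 0.0000
78.3169 48.0552 1.8900 0.0000 0.0000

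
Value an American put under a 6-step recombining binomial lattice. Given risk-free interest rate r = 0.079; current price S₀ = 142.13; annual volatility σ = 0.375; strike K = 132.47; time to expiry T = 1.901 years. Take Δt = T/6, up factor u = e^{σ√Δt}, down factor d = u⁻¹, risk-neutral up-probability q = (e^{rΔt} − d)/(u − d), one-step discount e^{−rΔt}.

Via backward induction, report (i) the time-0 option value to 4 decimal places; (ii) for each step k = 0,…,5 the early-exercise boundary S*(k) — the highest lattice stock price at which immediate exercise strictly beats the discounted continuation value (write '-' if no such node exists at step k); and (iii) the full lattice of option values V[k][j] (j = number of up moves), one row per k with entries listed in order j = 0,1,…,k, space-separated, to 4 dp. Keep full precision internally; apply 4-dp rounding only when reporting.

price = 15.9660
boundary = - - 93.1846 75.4525 93.1846 75.4525
tree:
15.9660
25.5140 7.4804
39.2854 13.3994 2.0993
57.0175 23.3788 4.3663 0.0000
71.3754 39.2854 9.0813 0.0000 0.0000
83.0012 57.0175 18.8882 0.0000 0.0000 0.0000
92.4146 71.3754 39.2854 0.0000 0.0000 0.0000 0.0000

params: Δt=0.31683 u=1.23501 d=0.80971 q=0.50702 e^(-rΔt)=0.97528
t_6 payoffs: 92.4146 71.3754 39.2854 0.0000 0.0000 0.0000 0.0000
t_5: node(5,0) S=49.4688 payoff=83.0012 vs cont=79.7266 → 83.0012 [stop]  node(5,1) S=75.4525 payoff=57.0175 vs cont=53.7430 → 57.0175 [stop]  node(5,2) S=115.0840 payoff=17.3860 vs cont=18.8882 → 18.8882 [wait]  node(5,3) S=175.5321 payoff=0.0000 vs cont=0.0000 → 0.0000 [wait]  node(5,4) S=267.7307 payoff=0.0000 vs cont=0.0000 → 0.0000 [wait]  node(5,5) S=408.3568 payoff=0.0000 vs cont=0.0000 → 0.0000 [wait]  ⇒ S*(5)=75.4525
t_4: node(4,0) S=61.0946 payoff=71.3754 vs cont=68.1009 → 71.3754 [stop]  node(4,1) S=93.1846 payoff=39.2854 vs cont=36.7537 → 39.2854 [stop]  node(4,2) S=142.1300 payoff=0.0000 vs cont=9.0813 → 9.0813 [wait]  node(4,3) S=216.7841 payoff=0.0000 vs cont=0.0000 → 0.0000 [wait]  node(4,4) S=330.6503 payoff=0.0000 vs cont=0.0000 → 0.0000 [wait]  ⇒ S*(4)=93.1846
t_3: node(3,0) S=75.4525 payoff=57.0175 vs cont=53.7430 → 57.0175 [stop]  node(3,1) S=115.0840 payoff=17.3860 vs cont=23.3788 → 23.3788 [wait]  node(3,2) S=175.5321 payoff=0.0000 vs cont=4.3663 → 4.3663 [wait]  node(3,3) S=267.7307 payoff=0.0000 vs cont=0.0000 → 0.0000 [wait]  ⇒ S*(3)=75.4525
t_2: node(2,0) S=93.1846 payoff=39.2854 vs cont=38.9742 → 39.2854 [stop]  node(2,1) S=142.1300 payoff=0.0000 vs cont=13.3994 → 13.3994 [wait]  node(2,2) S=216.7841 payoff=0.0000 vs cont=2.0993 → 2.0993 [wait]  ⇒ S*(2)=93.1846
t_1: node(1,0) S=115.0840 payoff=17.3860 vs cont=25.5140 → 25.5140 [wait]  node(1,1) S=175.5321 payoff=0.0000 vs cont=7.4804 → 7.4804 [wait]  ⇒ S*(1)=-
t_0: node(0,0) S=142.1300 payoff=0.0000 vs cont=15.9660 → 15.9660 [wait]  ⇒ S*(0)=-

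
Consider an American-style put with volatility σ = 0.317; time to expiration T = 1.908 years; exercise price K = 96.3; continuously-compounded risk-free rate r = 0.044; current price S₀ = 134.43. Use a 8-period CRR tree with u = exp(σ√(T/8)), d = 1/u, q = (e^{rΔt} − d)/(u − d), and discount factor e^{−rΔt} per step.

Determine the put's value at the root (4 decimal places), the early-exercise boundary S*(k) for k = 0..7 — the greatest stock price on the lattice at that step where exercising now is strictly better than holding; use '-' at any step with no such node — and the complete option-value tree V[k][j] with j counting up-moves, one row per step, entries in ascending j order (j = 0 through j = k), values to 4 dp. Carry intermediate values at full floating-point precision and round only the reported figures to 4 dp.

Δt=0.23850, u=1.16744, d=0.85658, q=0.49531, disc=e^(-rΔt)=0.98956
k=8 terminal: V=max(K-S,0) → 57.3394 43.2001 23.9296 0.0000 0.0000 0.0000 0.0000 0.0000 0.0000
k=7: j=0 S=45.4841 intr=50.8159 cont=49.8106 V=50.8159[EX]; j=1 S=61.9908 intr=34.3092 cont=33.3039 V=34.3092[EX]; j=2 S=84.4879 intr=11.8121 cont=11.9510 V=11.9510[hold]; j=3 S=115.1496 intr=0.0000 cont=0.0000 V=0.0000[hold]; j=4 S=156.9387 intr=0.0000 cont=0.0000 V=0.0000[hold]; j=5 S=213.8935 intr=0.0000 cont=0.0000 V=0.0000[hold]; j=6 S=291.5179 intr=0.0000 cont=0.0000 V=0.0000[hold]; j=7 S=397.3131 intr=0.0000 cont=0.0000 V=0.0000[hold]  S*(7)=61.9908
k=6: j=0 S=53.0999 intr=43.2001 cont=42.1949 V=43.2001[EX]; j=1 S=72.3704 intr=23.9296 cont=22.9924 V=23.9296[EX]; j=2 S=98.6344 intr=0.0000 cont=5.9686 V=5.9686[hold]; j=3 S=134.4300 intr=0.0000 cont=0.0000 V=0.0000[hold]; j=4 S=183.2162 intr=0.0000 cont=0.0000 V=0.0000[hold]; j=5 S=249.7074 intr=0.0000 cont=0.0000 V=0.0000[hold]; j=6 S=340.3291 intr=0.0000 cont=0.0000 V=0.0000[hold]  S*(6)=72.3704
k=5: j=0 S=61.9908 intr=34.3092 cont=33.3039 V=34.3092[EX]; j=1 S=84.4879 intr=11.8121 cont=14.8764 V=14.8764[hold]; j=2 S=115.1496 intr=0.0000 cont=2.9808 V=2.9808[hold]; j=3 S=156.9387 intr=0.0000 cont=0.0000 V=0.0000[hold]; j=4 S=213.8935 intr=0.0000 cont=0.0000 V=0.0000[hold]; j=5 S=291.5179 intr=0.0000 cont=0.0000 V=0.0000[hold]  S*(5)=61.9908
k=4: j=0 S=72.3704 intr=23.9296 cont=24.4263 V=24.4263[hold]; j=1 S=98.6344 intr=0.0000 cont=8.8906 V=8.8906[hold]; j=2 S=134.4300 intr=0.0000 cont=1.4887 V=1.4887[hold]; j=3 S=183.2162 intr=0.0000 cont=0.0000 V=0.0000[hold]; j=4 S=249.7074 intr=0.0000 cont=0.0000 V=0.0000[hold]  S*(4)=-
k=3: j=0 S=84.4879 intr=11.8121 cont=16.5567 V=16.5567[hold]; j=1 S=115.1496 intr=0.0000 cont=5.1698 V=5.1698[hold]; j=2 S=156.9387 intr=0.0000 cont=0.7435 V=0.7435[hold]; j=3 S=213.8935 intr=0.0000 cont=0.0000 V=0.0000[hold]  S*(3)=-
k=2: j=0 S=98.6344 intr=0.0000 cont=10.8027 V=10.8027[hold]; j=1 S=134.4300 intr=0.0000 cont=2.9463 V=2.9463[hold]; j=2 S=183.2162 intr=0.0000 cont=0.3713 V=0.3713[hold]  S*(2)=-
k=1: j=0 S=115.1496 intr=0.0000 cont=6.8392 V=6.8392[hold]; j=1 S=156.9387 intr=0.0000 cont=1.6535 V=1.6535[hold]  S*(1)=-
k=0: j=0 S=134.4300 intr=0.0000 cont=4.2261 V=4.2261[hold]  S*(0)=-

price = 4.2261
boundary = - - - - - 61.9908 72.3704 61.9908
tree:
4.2261
6.8392 1.6535
10.8027 2.9463 0.3713
16.5567 5.1698 0.7435 0.0000
24.4263 8.8906 1.4887 0.0000 0.0000
34.3092 14.8764 2.9808 0.0000 0.0000 0.0000
43.2001 23.9296 5.9686 0.0000 0.0000 0.0000 0.0000
50.8159 34.3092 11.9510 0.0000 0.0000 0.0000 0.0000 0.0000
57.3394 43.2001 23.9296 0.0000 0.0000 0.0000 0.0000 0.0000 0.0000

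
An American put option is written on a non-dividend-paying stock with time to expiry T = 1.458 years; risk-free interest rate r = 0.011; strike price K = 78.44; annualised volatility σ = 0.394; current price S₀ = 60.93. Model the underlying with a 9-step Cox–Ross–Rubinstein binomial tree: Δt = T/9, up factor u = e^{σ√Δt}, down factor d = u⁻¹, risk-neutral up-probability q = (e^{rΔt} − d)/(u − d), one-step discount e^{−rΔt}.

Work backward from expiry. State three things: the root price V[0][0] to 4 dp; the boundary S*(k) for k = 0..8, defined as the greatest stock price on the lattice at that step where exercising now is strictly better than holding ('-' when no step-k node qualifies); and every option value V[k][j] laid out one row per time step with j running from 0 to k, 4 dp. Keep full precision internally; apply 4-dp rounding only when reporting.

price = 23.0861
boundary = - - - 37.8632 32.3107 37.8632 44.3699 51.9948 60.9300
tree:
23.0861
28.6594 16.7889
34.5995 21.9633 10.9245
40.5768 27.8834 15.2643 5.9940
46.1293 34.2419 20.7049 9.0893 2.4706
50.8676 40.5768 27.1147 13.4400 4.1392 0.5682
54.9110 46.1293 34.0701 19.2494 6.8353 1.0660 0.0000
58.3615 50.8676 40.5768 26.4452 11.0785 1.9999 0.0000 0.0000
61.3059 54.9110 46.1293 34.0701 17.5100 3.7520 0.0000 0.0000 0.0000
63.8186 58.3615 50.8676 40.5768 26.4452 7.0393 0.0000 0.0000 0.0000 0.0000

params: Δt=0.16200 u=1.17185 d=0.85335 q=0.46604 e^(-rΔt)=0.99822
t_9 payoffs: 63.8186 58.3615 50.8676 40.5768 26.4452 7.0393 0.0000 0.0000 0.0000 0.0000
t_8: node(8,0) S=17.1341 payoff=61.3059 vs cont=61.1663 → 61.3059 [stop]  node(8,1) S=23.5290 payoff=54.9110 vs cont=54.7713 → 54.9110 [stop]  node(8,2) S=32.3107 payoff=46.1293 vs cont=45.9897 → 46.1293 [stop]  node(8,3) S=44.3699 payoff=34.0701 vs cont=33.9304 → 34.0701 [stop]  node(8,4) S=60.9300 payoff=17.5100 vs cont=17.3703 → 17.5100 [stop]  node(8,5) S=83.6708 payoff=0.0000 vs cont=3.7520 → 3.7520 [wait]  node(8,6) S=114.8990 payoff=0.0000 vs cont=0.0000 → 0.0000 [wait]  node(8,7) S=157.7825 payoff=0.0000 vs cont=0.0000 → 0.0000 [wait]  node(8,8) S=216.6712 payoff=0.0000 vs cont=0.0000 → 0.0000 [wait]  ⇒ S*(8)=60.9300
t_7: node(7,0) S=20.0785 payoff=58.3615 vs cont=58.2218 → 58.3615 [stop]  node(7,1) S=27.5724 payoff=50.8676 vs cont=50.7279 → 50.8676 [stop]  node(7,2) S=37.8632 payoff=40.5768 vs cont=40.4371 → 40.5768 [stop]  node(7,3) S=51.9948 payoff=26.4452 vs cont=26.3055 → 26.4452 [stop]  node(7,4) S=71.4007 payoff=7.0393 vs cont=11.0785 → 11.0785 [wait]  node(7,5) S=98.0494 payoff=0.0000 vs cont=1.9999 → 1.9999 [wait]  node(7,6) S=134.6441 payoff=0.0000 vs cont=0.0000 → 0.0000 [wait]  node(7,7) S=184.8971 payoff=0.0000 vs cont=0.0000 → 0.0000 [wait]  ⇒ S*(7)=51.9948
t_6: node(6,0) S=23.5290 payoff=54.9110 vs cont=54.7713 → 54.9110 [stop]  node(6,1) S=32.3107 payoff=46.1293 vs cont=45.9897 → 46.1293 [stop]  node(6,2) S=44.3699 payoff=34.0701 vs cont=33.9304 → 34.0701 [stop]  node(6,3) S=60.9300 payoff=17.5100 vs cont=19.2494 → 19.2494 [wait]  node(6,4) S=83.6708 payoff=0.0000 vs cont=6.8353 → 6.8353 [wait]  node(6,5) S=114.8990 payoff=0.0000 vs cont=1.0660 → 1.0660 [wait]  node(6,6) S=157.7825 payoff=0.0000 vs cont=0.0000 → 0.0000 [wait]  ⇒ S*(6)=44.3699
t_5: node(5,0) S=27.5724 payoff=50.8676 vs cont=50.7279 → 50.8676 [stop]  node(5,1) S=37.8632 payoff=40.5768 vs cont=40.4371 → 40.5768 [stop]  node(5,2) S=51.9948 payoff=26.4452 vs cont=27.1147 → 27.1147 [wait]  node(5,3) S=71.4007 payoff=7.0393 vs cont=13.4400 → 13.4400 [wait]  node(5,4) S=98.0494 payoff=0.0000 vs cont=4.1392 → 4.1392 [wait]  node(5,5) S=134.6441 payoff=0.0000 vs cont=0.5682 → 0.5682 [wait]  ⇒ S*(5)=37.8632
t_4: node(4,0) S=32.3107 payoff=46.1293 vs cont=45.9897 → 46.1293 [stop]  node(4,1) S=44.3699 payoff=34.0701 vs cont=34.2419 → 34.2419 [wait]  node(4,2) S=60.9300 payoff=17.5100 vs cont=20.7049 → 20.7049 [wait]  node(4,3) S=83.6708 payoff=0.0000 vs cont=9.0893 → 9.0893 [wait]  node(4,4) S=114.8990 payoff=0.0000 vs cont=2.4706 → 2.4706 [wait]  ⇒ S*(4)=32.3107
t_3: node(3,0) S=37.8632 payoff=40.5768 vs cont=40.5171 → 40.5768 [stop]  node(3,1) S=51.9948 payoff=26.4452 vs cont=27.8834 → 27.8834 [wait]  node(3,2) S=71.4007 payoff=7.0393 vs cont=15.2643 → 15.2643 [wait]  node(3,3) S=98.0494 payoff=0.0000 vs cont=5.9940 → 5.9940 [wait]  ⇒ S*(3)=37.8632
t_2: node(2,0) S=44.3699 payoff=34.0701 vs cont=34.5995 → 34.5995 [wait]  node(2,1) S=60.9300 payoff=17.5100 vs cont=21.9633 → 21.9633 [wait]  node(2,2) S=83.6708 payoff=0.0000 vs cont=10.9245 → 10.9245 [wait]  ⇒ S*(2)=-
t_1: node(1,0) S=51.9948 payoff=26.4452 vs cont=28.6594 → 28.6594 [wait]  node(1,1) S=71.4007 payoff=7.0393 vs cont=16.7889 → 16.7889 [wait]  ⇒ S*(1)=-
t_0: node(0,0) S=60.9300 payoff=17.5100 vs cont=23.0861 → 23.0861 [wait]  ⇒ S*(0)=-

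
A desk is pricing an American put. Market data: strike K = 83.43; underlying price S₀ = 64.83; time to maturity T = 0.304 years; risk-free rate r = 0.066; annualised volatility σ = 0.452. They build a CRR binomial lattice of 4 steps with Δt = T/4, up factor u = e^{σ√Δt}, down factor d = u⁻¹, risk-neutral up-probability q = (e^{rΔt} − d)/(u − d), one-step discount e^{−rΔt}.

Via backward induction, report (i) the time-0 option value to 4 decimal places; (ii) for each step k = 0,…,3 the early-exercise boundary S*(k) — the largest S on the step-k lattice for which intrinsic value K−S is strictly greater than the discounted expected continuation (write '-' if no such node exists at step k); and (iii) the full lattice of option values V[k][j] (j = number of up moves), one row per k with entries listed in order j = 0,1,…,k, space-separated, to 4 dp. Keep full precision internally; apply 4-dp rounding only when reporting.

price = 19.1379
boundary = - 57.2347 64.8300 73.4332
tree:
19.1379
26.1953 11.9602
32.9007 18.6000 5.1450
38.8206 26.1953 9.9968 0.1281
44.0469 32.9007 18.6000 0.2519 0.0000

Δt=0.07600, u=1.13270, d=0.88284, q=0.48901, disc=e^(-rΔt)=0.99500
k=4 terminal: V=max(K-S,0) → 44.0469 32.9007 18.6000 0.2519 0.0000
k=3: j=0 S=44.6094 intr=38.8206 cont=38.4031 V=38.8206[EX]; j=1 S=57.2347 intr=26.1953 cont=25.7778 V=26.1953[EX]; j=2 S=73.4332 intr=9.9968 cont=9.5794 V=9.9968[EX]; j=3 S=94.2162 intr=0.0000 cont=0.1281 V=0.1281[hold]  S*(3)=73.4332
k=2: j=0 S=50.5293 intr=32.9007 cont=32.4833 V=32.9007[EX]; j=1 S=64.8300 intr=18.6000 cont=18.1826 V=18.6000[EX]; j=2 S=83.1781 intr=0.2519 cont=5.1450 V=5.1450[hold]  S*(2)=64.8300
k=1: j=0 S=57.2347 intr=26.1953 cont=25.7778 V=26.1953[EX]; j=1 S=73.4332 intr=9.9968 cont=11.9602 V=11.9602[hold]  S*(1)=57.2347
k=0: j=0 S=64.8300 intr=18.6000 cont=19.1379 V=19.1379[hold]  S*(0)=-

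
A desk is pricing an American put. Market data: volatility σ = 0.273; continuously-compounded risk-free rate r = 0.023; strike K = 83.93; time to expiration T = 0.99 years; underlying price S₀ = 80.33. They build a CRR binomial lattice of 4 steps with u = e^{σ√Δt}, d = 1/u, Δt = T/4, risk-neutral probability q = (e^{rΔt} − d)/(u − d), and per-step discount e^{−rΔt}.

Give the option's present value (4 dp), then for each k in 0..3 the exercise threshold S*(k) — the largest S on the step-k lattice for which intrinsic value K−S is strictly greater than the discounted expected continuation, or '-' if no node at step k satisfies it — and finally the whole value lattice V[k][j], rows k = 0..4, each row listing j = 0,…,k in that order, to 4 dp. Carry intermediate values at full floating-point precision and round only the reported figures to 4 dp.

price = 10.0436
boundary = - - 61.2223 70.1284
tree:
10.0436
15.4215 4.4974
22.7077 7.9286 0.9365
30.4827 13.8016 1.8361 0.0000
37.2703 22.7077 3.6000 0.0000 0.0000

Δt=0.24750  u=1.14547  d=0.87300  q=0.48705  discount=0.99432
step 4 (expiry): payoffs max(K−S,0) = 37.2703 22.7077 3.6000 0.0000 0.0000
step 3: (k=3,j=0): S=53.4473, (K−S)⁺=30.4827, hold=30.0063 ⇒ V=30.4827 exercise | (k=3,j=1): S=70.1284, (K−S)⁺=13.8016, hold=13.3252 ⇒ V=13.8016 exercise | (k=3,j=2): S=92.0157, (K−S)⁺=0.0000, hold=1.8361 ⇒ V=1.8361 continue | (k=3,j=3): S=120.7341, (K−S)⁺=0.0000, hold=0.0000 ⇒ V=0.0000 continue  boundary S*=70.1284
step 2: (k=2,j=0): S=61.2223, (K−S)⁺=22.7077, hold=22.2313 ⇒ V=22.7077 exercise | (k=2,j=1): S=80.3300, (K−S)⁺=3.6000, hold=7.9286 ⇒ V=7.9286 continue | (k=2,j=2): S=105.4013, (K−S)⁺=0.0000, hold=0.9365 ⇒ V=0.9365 continue  boundary S*=61.2223
step 1: (k=1,j=0): S=70.1284, (K−S)⁺=13.8016, hold=15.4215 ⇒ V=15.4215 continue | (k=1,j=1): S=92.0157, (K−S)⁺=0.0000, hold=4.4974 ⇒ V=4.4974 continue  boundary S*=-
step 0: (k=0,j=0): S=80.3300, (K−S)⁺=3.6000, hold=10.0436 ⇒ V=10.0436 continue  boundary S*=-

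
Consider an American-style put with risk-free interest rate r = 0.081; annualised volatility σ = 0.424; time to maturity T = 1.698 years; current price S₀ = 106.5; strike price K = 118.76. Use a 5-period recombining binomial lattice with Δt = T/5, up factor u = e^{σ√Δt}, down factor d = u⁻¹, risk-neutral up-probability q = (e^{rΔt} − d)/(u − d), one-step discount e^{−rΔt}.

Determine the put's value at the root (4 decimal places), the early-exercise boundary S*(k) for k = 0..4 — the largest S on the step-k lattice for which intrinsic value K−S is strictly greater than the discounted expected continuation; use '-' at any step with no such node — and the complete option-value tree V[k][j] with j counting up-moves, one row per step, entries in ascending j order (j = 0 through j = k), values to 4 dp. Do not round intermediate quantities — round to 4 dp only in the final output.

Δt=0.33960  u=1.28029  d=0.78107  q=0.49441  discount=0.97287
step 5 (expiry): payoffs max(K−S,0) = 87.7996 68.0114 35.5757 0.0000 0.0000 0.0000
step 4: (k=4,j=0): S=39.6384, (K−S)⁺=79.1216, hold=75.8994 ⇒ V=79.1216 exercise | (k=4,j=1): S=64.9730, (K−S)⁺=53.7870, hold=50.5648 ⇒ V=53.7870 exercise | (k=4,j=2): S=106.5000, (K−S)⁺=12.2600, hold=17.4988 ⇒ V=17.4988 continue | (k=4,j=3): S=174.5688, (K−S)⁺=0.0000, hold=0.0000 ⇒ V=0.0000 continue | (k=4,j=4): S=286.1432, (K−S)⁺=0.0000, hold=0.0000 ⇒ V=0.0000 continue  boundary S*=64.9730
step 3: (k=3,j=0): S=50.7486, (K−S)⁺=68.0114, hold=64.7891 ⇒ V=68.0114 exercise | (k=3,j=1): S=83.1843, (K−S)⁺=35.5757, hold=34.8733 ⇒ V=35.5757 exercise | (k=3,j=2): S=136.3509, (K−S)⁺=0.0000, hold=8.6072 ⇒ V=8.6072 continue | (k=3,j=3): S=223.4987, (K−S)⁺=0.0000, hold=0.0000 ⇒ V=0.0000 continue  boundary S*=83.1843
step 2: (k=2,j=0): S=64.9730, (K−S)⁺=53.7870, hold=50.5648 ⇒ V=53.7870 exercise | (k=2,j=1): S=106.5000, (K−S)⁺=12.2600, hold=21.6388 ⇒ V=21.6388 continue | (k=2,j=2): S=174.5688, (K−S)⁺=0.0000, hold=4.2337 ⇒ V=4.2337 continue  boundary S*=64.9730
step 1: (k=1,j=0): S=83.1843, (K−S)⁺=35.5757, hold=36.8646 ⇒ V=36.8646 continue | (k=1,j=1): S=136.3509, (K−S)⁺=0.0000, hold=12.6800 ⇒ V=12.6800 continue  boundary S*=-
step 0: (k=0,j=0): S=106.5000, (K−S)⁺=12.2600, hold=24.2317 ⇒ V=24.2317 continue  boundary S*=-

price = 24.2317
boundary = - - 64.9730 83.1843 64.9730
tree:
24.2317
36.8646 12.6800
53.7870 21.6388 4.2337
68.0114 35.5757 8.6072 0.0000
79.1216 53.7870 17.4988 0.0000 0.0000
87.7996 68.0114 35.5757 0.0000 0.0000 0.0000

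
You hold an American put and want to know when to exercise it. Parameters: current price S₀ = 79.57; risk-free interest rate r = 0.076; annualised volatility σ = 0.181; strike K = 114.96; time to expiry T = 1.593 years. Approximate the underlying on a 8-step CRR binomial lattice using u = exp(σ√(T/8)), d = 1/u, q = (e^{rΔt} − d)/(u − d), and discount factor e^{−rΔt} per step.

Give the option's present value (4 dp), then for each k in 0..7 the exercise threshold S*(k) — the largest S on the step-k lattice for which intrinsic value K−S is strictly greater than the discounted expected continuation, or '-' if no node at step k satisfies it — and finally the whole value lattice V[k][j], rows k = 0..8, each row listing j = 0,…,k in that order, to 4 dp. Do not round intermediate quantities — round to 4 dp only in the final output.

Δt=0.19912, u=1.08412, d=0.92241, q=0.57411, disc=e^(-rΔt)=0.98498
k=8 terminal: V=max(K-S,0) → 73.2605 65.9499 57.3576 47.2590 35.3900 21.4401 5.0446 0.0000 0.0000
k=7: j=0 S=45.2073 intr=69.7527 cont=68.0261 V=69.7527[EX]; j=1 S=53.1328 intr=61.8272 cont=60.1005 V=61.8272[EX]; j=2 S=62.4479 intr=52.5121 cont=50.7855 V=52.5121[EX]; j=3 S=73.3959 intr=41.5641 cont=39.8374 V=41.5641[EX]; j=4 S=86.2634 intr=28.6966 cont=26.9699 V=28.6966[EX]; j=5 S=101.3867 intr=13.5733 cont=11.8466 V=13.5733[EX]; j=6 S=119.1614 intr=0.0000 cont=2.1162 V=2.1162[hold]; j=7 S=140.0523 intr=0.0000 cont=0.0000 V=0.0000[hold]  S*(7)=101.3867
k=6: j=0 S=49.0101 intr=65.9499 cont=64.2232 V=65.9499[EX]; j=1 S=57.6024 intr=57.3576 cont=55.6310 V=57.3576[EX]; j=2 S=67.7010 intr=47.2590 cont=45.5324 V=47.2590[EX]; j=3 S=79.5700 intr=35.3900 cont=33.6634 V=35.3900[EX]; j=4 S=93.5199 intr=21.4401 cont=19.7135 V=21.4401[EX]; j=5 S=109.9154 intr=5.0446 cont=6.8905 V=6.8905[hold]; j=6 S=129.1853 intr=0.0000 cont=0.8877 V=0.8877[hold]  S*(6)=93.5199
k=5: j=0 S=53.1328 intr=61.8272 cont=60.1005 V=61.8272[EX]; j=1 S=62.4479 intr=52.5121 cont=50.7855 V=52.5121[EX]; j=2 S=73.3959 intr=41.5641 cont=39.8374 V=41.5641[EX]; j=3 S=86.2634 intr=28.6966 cont=26.9699 V=28.6966[EX]; j=4 S=101.3867 intr=13.5733 cont=12.8904 V=13.5733[EX]; j=5 S=119.1614 intr=0.0000 cont=3.3925 V=3.3925[hold]  S*(5)=101.3867
k=4: j=0 S=57.6024 intr=57.3576 cont=55.6310 V=57.3576[EX]; j=1 S=67.7010 intr=47.2590 cont=45.5324 V=47.2590[EX]; j=2 S=79.5700 intr=35.3900 cont=33.6634 V=35.3900[EX]; j=3 S=93.5199 intr=21.4401 cont=19.7135 V=21.4401[EX]; j=4 S=109.9154 intr=5.0446 cont=7.6123 V=7.6123[hold]  S*(4)=93.5199
k=3: j=0 S=62.4479 intr=52.5121 cont=50.7855 V=52.5121[EX]; j=1 S=73.3959 intr=41.5641 cont=39.8374 V=41.5641[EX]; j=2 S=86.2634 intr=28.6966 cont=26.9699 V=28.6966[EX]; j=3 S=101.3867 intr=13.5733 cont=13.2986 V=13.5733[EX]  S*(3)=101.3867
k=2: j=0 S=67.7010 intr=47.2590 cont=45.5324 V=47.2590[EX]; j=1 S=79.5700 intr=35.3900 cont=33.6634 V=35.3900[EX]; j=2 S=93.5199 intr=21.4401 cont=19.7135 V=21.4401[EX]  S*(2)=93.5199
k=1: j=0 S=73.3959 intr=41.5641 cont=39.8374 V=41.5641[EX]; j=1 S=86.2634 intr=28.6966 cont=26.9699 V=28.6966[EX]  S*(1)=86.2634
k=0: j=0 S=79.5700 intr=35.3900 cont=33.6634 V=35.3900[EX]  S*(0)=79.5700

price = 35.3900
boundary = 79.5700 86.2634 93.5199 101.3867 93.5199 101.3867 93.5199 101.3867
tree:
35.3900
41.5641 28.6966
47.2590 35.3900 21.4401
52.5121 41.5641 28.6966 13.5733
57.3576 47.2590 35.3900 21.4401 7.6123
61.8272 52.5121 41.5641 28.6966 13.5733 3.3925
65.9499 57.3576 47.2590 35.3900 21.4401 6.8905 0.8877
69.7527 61.8272 52.5121 41.5641 28.6966 13.5733 2.1162 0.0000
73.2605 65.9499 57.3576 47.2590 35.3900 21.4401 5.0446 0.0000 0.0000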